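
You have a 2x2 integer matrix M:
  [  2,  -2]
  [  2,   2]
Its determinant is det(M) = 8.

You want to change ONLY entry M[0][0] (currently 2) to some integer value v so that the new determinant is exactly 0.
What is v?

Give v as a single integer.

Answer: -2

Derivation:
det is linear in entry M[0][0]: det = old_det + (v - 2) * C_00
Cofactor C_00 = 2
Want det = 0: 8 + (v - 2) * 2 = 0
  (v - 2) = -8 / 2 = -4
  v = 2 + (-4) = -2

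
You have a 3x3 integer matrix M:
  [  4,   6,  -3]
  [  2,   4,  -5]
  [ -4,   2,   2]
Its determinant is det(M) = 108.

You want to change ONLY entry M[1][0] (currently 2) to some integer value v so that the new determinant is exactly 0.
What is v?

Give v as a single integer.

Answer: 8

Derivation:
det is linear in entry M[1][0]: det = old_det + (v - 2) * C_10
Cofactor C_10 = -18
Want det = 0: 108 + (v - 2) * -18 = 0
  (v - 2) = -108 / -18 = 6
  v = 2 + (6) = 8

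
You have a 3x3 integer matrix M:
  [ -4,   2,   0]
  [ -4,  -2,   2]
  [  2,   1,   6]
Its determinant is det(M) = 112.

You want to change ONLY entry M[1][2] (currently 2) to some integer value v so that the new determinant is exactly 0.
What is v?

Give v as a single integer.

Answer: -12

Derivation:
det is linear in entry M[1][2]: det = old_det + (v - 2) * C_12
Cofactor C_12 = 8
Want det = 0: 112 + (v - 2) * 8 = 0
  (v - 2) = -112 / 8 = -14
  v = 2 + (-14) = -12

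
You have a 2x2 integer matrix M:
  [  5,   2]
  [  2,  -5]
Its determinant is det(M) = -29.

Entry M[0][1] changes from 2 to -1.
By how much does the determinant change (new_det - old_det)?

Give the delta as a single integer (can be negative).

Cofactor C_01 = -2
Entry delta = -1 - 2 = -3
Det delta = entry_delta * cofactor = -3 * -2 = 6

Answer: 6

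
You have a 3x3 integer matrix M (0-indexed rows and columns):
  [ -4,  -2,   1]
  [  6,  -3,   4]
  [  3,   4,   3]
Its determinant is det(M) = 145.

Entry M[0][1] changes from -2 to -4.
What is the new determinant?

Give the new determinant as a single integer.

Answer: 157

Derivation:
det is linear in row 0: changing M[0][1] by delta changes det by delta * cofactor(0,1).
Cofactor C_01 = (-1)^(0+1) * minor(0,1) = -6
Entry delta = -4 - -2 = -2
Det delta = -2 * -6 = 12
New det = 145 + 12 = 157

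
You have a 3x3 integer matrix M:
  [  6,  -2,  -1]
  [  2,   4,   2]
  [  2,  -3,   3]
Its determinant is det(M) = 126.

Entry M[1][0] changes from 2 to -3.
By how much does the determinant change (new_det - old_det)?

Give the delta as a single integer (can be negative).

Cofactor C_10 = 9
Entry delta = -3 - 2 = -5
Det delta = entry_delta * cofactor = -5 * 9 = -45

Answer: -45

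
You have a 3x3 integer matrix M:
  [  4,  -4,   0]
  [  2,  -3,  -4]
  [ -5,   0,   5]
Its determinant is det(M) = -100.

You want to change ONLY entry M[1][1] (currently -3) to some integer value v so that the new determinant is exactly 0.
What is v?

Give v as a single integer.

det is linear in entry M[1][1]: det = old_det + (v - -3) * C_11
Cofactor C_11 = 20
Want det = 0: -100 + (v - -3) * 20 = 0
  (v - -3) = 100 / 20 = 5
  v = -3 + (5) = 2

Answer: 2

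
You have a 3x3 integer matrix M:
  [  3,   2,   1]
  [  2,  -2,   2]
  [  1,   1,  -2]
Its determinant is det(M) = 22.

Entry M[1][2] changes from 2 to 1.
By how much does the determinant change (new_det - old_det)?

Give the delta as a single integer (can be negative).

Cofactor C_12 = -1
Entry delta = 1 - 2 = -1
Det delta = entry_delta * cofactor = -1 * -1 = 1

Answer: 1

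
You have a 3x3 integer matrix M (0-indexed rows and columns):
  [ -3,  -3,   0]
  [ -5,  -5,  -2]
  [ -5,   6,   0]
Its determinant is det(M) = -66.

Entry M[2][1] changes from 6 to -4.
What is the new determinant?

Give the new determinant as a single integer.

Answer: -6

Derivation:
det is linear in row 2: changing M[2][1] by delta changes det by delta * cofactor(2,1).
Cofactor C_21 = (-1)^(2+1) * minor(2,1) = -6
Entry delta = -4 - 6 = -10
Det delta = -10 * -6 = 60
New det = -66 + 60 = -6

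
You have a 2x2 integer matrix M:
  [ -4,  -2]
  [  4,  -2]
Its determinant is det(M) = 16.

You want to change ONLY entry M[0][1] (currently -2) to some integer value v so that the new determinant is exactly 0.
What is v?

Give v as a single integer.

Answer: 2

Derivation:
det is linear in entry M[0][1]: det = old_det + (v - -2) * C_01
Cofactor C_01 = -4
Want det = 0: 16 + (v - -2) * -4 = 0
  (v - -2) = -16 / -4 = 4
  v = -2 + (4) = 2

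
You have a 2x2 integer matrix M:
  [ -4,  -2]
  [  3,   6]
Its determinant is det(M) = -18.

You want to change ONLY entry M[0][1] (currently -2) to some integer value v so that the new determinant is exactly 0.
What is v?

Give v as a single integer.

det is linear in entry M[0][1]: det = old_det + (v - -2) * C_01
Cofactor C_01 = -3
Want det = 0: -18 + (v - -2) * -3 = 0
  (v - -2) = 18 / -3 = -6
  v = -2 + (-6) = -8

Answer: -8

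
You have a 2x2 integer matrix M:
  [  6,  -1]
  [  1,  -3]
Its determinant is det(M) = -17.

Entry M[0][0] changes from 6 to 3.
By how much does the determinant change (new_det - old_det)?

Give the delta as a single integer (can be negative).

Cofactor C_00 = -3
Entry delta = 3 - 6 = -3
Det delta = entry_delta * cofactor = -3 * -3 = 9

Answer: 9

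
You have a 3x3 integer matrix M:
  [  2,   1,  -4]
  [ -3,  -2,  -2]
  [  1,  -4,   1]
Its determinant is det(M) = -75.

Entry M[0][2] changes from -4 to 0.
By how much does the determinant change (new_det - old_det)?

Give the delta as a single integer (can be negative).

Answer: 56

Derivation:
Cofactor C_02 = 14
Entry delta = 0 - -4 = 4
Det delta = entry_delta * cofactor = 4 * 14 = 56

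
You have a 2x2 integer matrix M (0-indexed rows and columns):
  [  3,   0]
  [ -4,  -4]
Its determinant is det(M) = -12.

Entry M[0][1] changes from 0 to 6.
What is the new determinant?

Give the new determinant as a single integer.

det is linear in row 0: changing M[0][1] by delta changes det by delta * cofactor(0,1).
Cofactor C_01 = (-1)^(0+1) * minor(0,1) = 4
Entry delta = 6 - 0 = 6
Det delta = 6 * 4 = 24
New det = -12 + 24 = 12

Answer: 12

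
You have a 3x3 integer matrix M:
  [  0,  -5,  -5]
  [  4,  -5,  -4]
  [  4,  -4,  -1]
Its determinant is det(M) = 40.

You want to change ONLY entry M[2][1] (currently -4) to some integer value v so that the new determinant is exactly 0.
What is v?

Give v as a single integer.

Answer: -2

Derivation:
det is linear in entry M[2][1]: det = old_det + (v - -4) * C_21
Cofactor C_21 = -20
Want det = 0: 40 + (v - -4) * -20 = 0
  (v - -4) = -40 / -20 = 2
  v = -4 + (2) = -2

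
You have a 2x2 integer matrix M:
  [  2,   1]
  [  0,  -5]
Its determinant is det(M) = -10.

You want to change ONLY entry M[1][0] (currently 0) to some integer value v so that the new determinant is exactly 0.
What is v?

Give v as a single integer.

det is linear in entry M[1][0]: det = old_det + (v - 0) * C_10
Cofactor C_10 = -1
Want det = 0: -10 + (v - 0) * -1 = 0
  (v - 0) = 10 / -1 = -10
  v = 0 + (-10) = -10

Answer: -10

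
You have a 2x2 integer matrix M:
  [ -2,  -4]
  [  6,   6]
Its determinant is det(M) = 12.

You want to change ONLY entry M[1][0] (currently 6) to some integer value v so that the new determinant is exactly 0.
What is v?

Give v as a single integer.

det is linear in entry M[1][0]: det = old_det + (v - 6) * C_10
Cofactor C_10 = 4
Want det = 0: 12 + (v - 6) * 4 = 0
  (v - 6) = -12 / 4 = -3
  v = 6 + (-3) = 3

Answer: 3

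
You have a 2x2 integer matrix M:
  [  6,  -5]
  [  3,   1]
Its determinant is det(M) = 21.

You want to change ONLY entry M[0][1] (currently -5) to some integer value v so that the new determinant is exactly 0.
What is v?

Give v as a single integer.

det is linear in entry M[0][1]: det = old_det + (v - -5) * C_01
Cofactor C_01 = -3
Want det = 0: 21 + (v - -5) * -3 = 0
  (v - -5) = -21 / -3 = 7
  v = -5 + (7) = 2

Answer: 2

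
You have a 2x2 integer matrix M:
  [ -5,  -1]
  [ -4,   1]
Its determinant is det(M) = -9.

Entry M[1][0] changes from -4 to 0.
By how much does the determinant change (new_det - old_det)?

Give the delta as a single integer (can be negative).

Cofactor C_10 = 1
Entry delta = 0 - -4 = 4
Det delta = entry_delta * cofactor = 4 * 1 = 4

Answer: 4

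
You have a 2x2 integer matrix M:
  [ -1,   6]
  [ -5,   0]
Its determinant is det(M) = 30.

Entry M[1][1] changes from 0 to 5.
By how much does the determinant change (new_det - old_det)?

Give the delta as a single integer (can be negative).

Answer: -5

Derivation:
Cofactor C_11 = -1
Entry delta = 5 - 0 = 5
Det delta = entry_delta * cofactor = 5 * -1 = -5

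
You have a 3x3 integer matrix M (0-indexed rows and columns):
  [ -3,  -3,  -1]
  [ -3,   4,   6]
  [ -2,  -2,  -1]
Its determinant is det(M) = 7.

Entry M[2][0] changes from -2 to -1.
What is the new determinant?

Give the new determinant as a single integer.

Answer: -7

Derivation:
det is linear in row 2: changing M[2][0] by delta changes det by delta * cofactor(2,0).
Cofactor C_20 = (-1)^(2+0) * minor(2,0) = -14
Entry delta = -1 - -2 = 1
Det delta = 1 * -14 = -14
New det = 7 + -14 = -7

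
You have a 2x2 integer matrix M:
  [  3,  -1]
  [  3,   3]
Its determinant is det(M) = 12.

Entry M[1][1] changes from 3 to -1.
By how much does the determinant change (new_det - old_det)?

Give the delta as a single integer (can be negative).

Answer: -12

Derivation:
Cofactor C_11 = 3
Entry delta = -1 - 3 = -4
Det delta = entry_delta * cofactor = -4 * 3 = -12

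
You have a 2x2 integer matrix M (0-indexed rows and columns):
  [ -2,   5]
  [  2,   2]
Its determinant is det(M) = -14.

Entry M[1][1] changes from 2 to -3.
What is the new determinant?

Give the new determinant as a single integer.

det is linear in row 1: changing M[1][1] by delta changes det by delta * cofactor(1,1).
Cofactor C_11 = (-1)^(1+1) * minor(1,1) = -2
Entry delta = -3 - 2 = -5
Det delta = -5 * -2 = 10
New det = -14 + 10 = -4

Answer: -4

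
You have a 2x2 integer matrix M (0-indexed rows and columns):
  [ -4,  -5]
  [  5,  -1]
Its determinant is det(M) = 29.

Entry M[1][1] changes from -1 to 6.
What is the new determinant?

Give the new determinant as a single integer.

Answer: 1

Derivation:
det is linear in row 1: changing M[1][1] by delta changes det by delta * cofactor(1,1).
Cofactor C_11 = (-1)^(1+1) * minor(1,1) = -4
Entry delta = 6 - -1 = 7
Det delta = 7 * -4 = -28
New det = 29 + -28 = 1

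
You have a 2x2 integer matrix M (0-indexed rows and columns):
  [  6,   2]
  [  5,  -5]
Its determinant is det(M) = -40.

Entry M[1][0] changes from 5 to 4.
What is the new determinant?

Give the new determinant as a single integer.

det is linear in row 1: changing M[1][0] by delta changes det by delta * cofactor(1,0).
Cofactor C_10 = (-1)^(1+0) * minor(1,0) = -2
Entry delta = 4 - 5 = -1
Det delta = -1 * -2 = 2
New det = -40 + 2 = -38

Answer: -38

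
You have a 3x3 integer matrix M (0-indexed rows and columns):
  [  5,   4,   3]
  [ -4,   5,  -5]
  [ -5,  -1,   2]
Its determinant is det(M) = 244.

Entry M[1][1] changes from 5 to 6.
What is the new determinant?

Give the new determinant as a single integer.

Answer: 269

Derivation:
det is linear in row 1: changing M[1][1] by delta changes det by delta * cofactor(1,1).
Cofactor C_11 = (-1)^(1+1) * minor(1,1) = 25
Entry delta = 6 - 5 = 1
Det delta = 1 * 25 = 25
New det = 244 + 25 = 269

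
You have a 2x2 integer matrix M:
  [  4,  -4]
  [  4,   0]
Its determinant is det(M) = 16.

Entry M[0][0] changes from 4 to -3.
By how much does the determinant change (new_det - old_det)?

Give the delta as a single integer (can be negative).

Answer: 0

Derivation:
Cofactor C_00 = 0
Entry delta = -3 - 4 = -7
Det delta = entry_delta * cofactor = -7 * 0 = 0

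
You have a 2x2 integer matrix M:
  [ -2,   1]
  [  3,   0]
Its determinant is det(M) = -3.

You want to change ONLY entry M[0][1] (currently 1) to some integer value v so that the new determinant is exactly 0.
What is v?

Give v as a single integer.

det is linear in entry M[0][1]: det = old_det + (v - 1) * C_01
Cofactor C_01 = -3
Want det = 0: -3 + (v - 1) * -3 = 0
  (v - 1) = 3 / -3 = -1
  v = 1 + (-1) = 0

Answer: 0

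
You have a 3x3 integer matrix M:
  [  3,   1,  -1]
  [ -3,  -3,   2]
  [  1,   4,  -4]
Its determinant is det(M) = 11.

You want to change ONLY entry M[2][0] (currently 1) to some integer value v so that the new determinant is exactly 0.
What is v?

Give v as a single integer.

det is linear in entry M[2][0]: det = old_det + (v - 1) * C_20
Cofactor C_20 = -1
Want det = 0: 11 + (v - 1) * -1 = 0
  (v - 1) = -11 / -1 = 11
  v = 1 + (11) = 12

Answer: 12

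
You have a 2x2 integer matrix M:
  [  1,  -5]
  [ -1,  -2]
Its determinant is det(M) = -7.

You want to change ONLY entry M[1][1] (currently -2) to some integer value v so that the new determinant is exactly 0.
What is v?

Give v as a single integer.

Answer: 5

Derivation:
det is linear in entry M[1][1]: det = old_det + (v - -2) * C_11
Cofactor C_11 = 1
Want det = 0: -7 + (v - -2) * 1 = 0
  (v - -2) = 7 / 1 = 7
  v = -2 + (7) = 5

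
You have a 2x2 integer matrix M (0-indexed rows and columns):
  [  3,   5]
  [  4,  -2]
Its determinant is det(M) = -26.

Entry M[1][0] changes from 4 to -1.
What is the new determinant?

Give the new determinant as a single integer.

Answer: -1

Derivation:
det is linear in row 1: changing M[1][0] by delta changes det by delta * cofactor(1,0).
Cofactor C_10 = (-1)^(1+0) * minor(1,0) = -5
Entry delta = -1 - 4 = -5
Det delta = -5 * -5 = 25
New det = -26 + 25 = -1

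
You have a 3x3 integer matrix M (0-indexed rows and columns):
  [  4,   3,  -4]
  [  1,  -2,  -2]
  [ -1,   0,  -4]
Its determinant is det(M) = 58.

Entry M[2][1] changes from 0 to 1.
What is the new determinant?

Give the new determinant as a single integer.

det is linear in row 2: changing M[2][1] by delta changes det by delta * cofactor(2,1).
Cofactor C_21 = (-1)^(2+1) * minor(2,1) = 4
Entry delta = 1 - 0 = 1
Det delta = 1 * 4 = 4
New det = 58 + 4 = 62

Answer: 62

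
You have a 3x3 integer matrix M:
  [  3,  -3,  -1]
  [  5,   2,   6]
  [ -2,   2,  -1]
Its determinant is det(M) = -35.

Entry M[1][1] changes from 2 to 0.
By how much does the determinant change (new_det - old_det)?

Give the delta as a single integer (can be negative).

Cofactor C_11 = -5
Entry delta = 0 - 2 = -2
Det delta = entry_delta * cofactor = -2 * -5 = 10

Answer: 10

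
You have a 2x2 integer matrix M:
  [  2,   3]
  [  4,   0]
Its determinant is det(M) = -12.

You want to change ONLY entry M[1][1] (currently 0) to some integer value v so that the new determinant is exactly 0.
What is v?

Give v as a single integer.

Answer: 6

Derivation:
det is linear in entry M[1][1]: det = old_det + (v - 0) * C_11
Cofactor C_11 = 2
Want det = 0: -12 + (v - 0) * 2 = 0
  (v - 0) = 12 / 2 = 6
  v = 0 + (6) = 6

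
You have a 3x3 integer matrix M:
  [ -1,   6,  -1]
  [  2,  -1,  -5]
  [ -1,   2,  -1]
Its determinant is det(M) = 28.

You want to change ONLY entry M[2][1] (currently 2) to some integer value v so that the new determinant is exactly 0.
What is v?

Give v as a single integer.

Answer: 6

Derivation:
det is linear in entry M[2][1]: det = old_det + (v - 2) * C_21
Cofactor C_21 = -7
Want det = 0: 28 + (v - 2) * -7 = 0
  (v - 2) = -28 / -7 = 4
  v = 2 + (4) = 6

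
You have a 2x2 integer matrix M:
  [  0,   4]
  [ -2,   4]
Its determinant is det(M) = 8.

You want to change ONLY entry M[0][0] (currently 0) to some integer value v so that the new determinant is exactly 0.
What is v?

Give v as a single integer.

Answer: -2

Derivation:
det is linear in entry M[0][0]: det = old_det + (v - 0) * C_00
Cofactor C_00 = 4
Want det = 0: 8 + (v - 0) * 4 = 0
  (v - 0) = -8 / 4 = -2
  v = 0 + (-2) = -2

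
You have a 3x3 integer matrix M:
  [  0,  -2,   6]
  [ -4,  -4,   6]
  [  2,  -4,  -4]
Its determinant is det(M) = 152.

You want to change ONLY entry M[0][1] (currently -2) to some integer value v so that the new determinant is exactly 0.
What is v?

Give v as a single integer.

Answer: 36

Derivation:
det is linear in entry M[0][1]: det = old_det + (v - -2) * C_01
Cofactor C_01 = -4
Want det = 0: 152 + (v - -2) * -4 = 0
  (v - -2) = -152 / -4 = 38
  v = -2 + (38) = 36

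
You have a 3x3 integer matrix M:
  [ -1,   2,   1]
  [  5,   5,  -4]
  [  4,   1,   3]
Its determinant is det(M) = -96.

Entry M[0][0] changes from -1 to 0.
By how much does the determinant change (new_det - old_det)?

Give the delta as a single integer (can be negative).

Answer: 19

Derivation:
Cofactor C_00 = 19
Entry delta = 0 - -1 = 1
Det delta = entry_delta * cofactor = 1 * 19 = 19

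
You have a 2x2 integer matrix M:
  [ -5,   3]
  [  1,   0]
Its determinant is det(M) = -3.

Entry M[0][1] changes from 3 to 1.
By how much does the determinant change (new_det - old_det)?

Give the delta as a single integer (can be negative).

Answer: 2

Derivation:
Cofactor C_01 = -1
Entry delta = 1 - 3 = -2
Det delta = entry_delta * cofactor = -2 * -1 = 2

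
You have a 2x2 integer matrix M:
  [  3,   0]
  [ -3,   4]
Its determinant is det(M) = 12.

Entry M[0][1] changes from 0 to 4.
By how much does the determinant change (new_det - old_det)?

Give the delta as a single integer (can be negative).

Answer: 12

Derivation:
Cofactor C_01 = 3
Entry delta = 4 - 0 = 4
Det delta = entry_delta * cofactor = 4 * 3 = 12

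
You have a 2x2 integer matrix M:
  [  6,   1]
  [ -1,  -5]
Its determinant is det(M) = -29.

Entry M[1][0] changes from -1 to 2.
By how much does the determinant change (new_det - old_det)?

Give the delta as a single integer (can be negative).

Answer: -3

Derivation:
Cofactor C_10 = -1
Entry delta = 2 - -1 = 3
Det delta = entry_delta * cofactor = 3 * -1 = -3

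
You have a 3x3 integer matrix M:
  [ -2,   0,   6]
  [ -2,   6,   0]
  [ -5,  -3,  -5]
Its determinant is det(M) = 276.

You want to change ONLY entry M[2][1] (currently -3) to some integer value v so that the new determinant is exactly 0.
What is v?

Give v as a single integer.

Answer: 20

Derivation:
det is linear in entry M[2][1]: det = old_det + (v - -3) * C_21
Cofactor C_21 = -12
Want det = 0: 276 + (v - -3) * -12 = 0
  (v - -3) = -276 / -12 = 23
  v = -3 + (23) = 20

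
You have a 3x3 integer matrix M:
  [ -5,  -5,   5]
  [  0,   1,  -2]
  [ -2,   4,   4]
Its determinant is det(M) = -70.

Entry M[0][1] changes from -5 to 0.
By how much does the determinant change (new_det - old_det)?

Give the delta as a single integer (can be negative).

Answer: 20

Derivation:
Cofactor C_01 = 4
Entry delta = 0 - -5 = 5
Det delta = entry_delta * cofactor = 5 * 4 = 20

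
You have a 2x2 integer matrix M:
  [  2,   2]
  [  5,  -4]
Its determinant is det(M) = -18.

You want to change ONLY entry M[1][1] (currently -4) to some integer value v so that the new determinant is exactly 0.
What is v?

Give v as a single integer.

Answer: 5

Derivation:
det is linear in entry M[1][1]: det = old_det + (v - -4) * C_11
Cofactor C_11 = 2
Want det = 0: -18 + (v - -4) * 2 = 0
  (v - -4) = 18 / 2 = 9
  v = -4 + (9) = 5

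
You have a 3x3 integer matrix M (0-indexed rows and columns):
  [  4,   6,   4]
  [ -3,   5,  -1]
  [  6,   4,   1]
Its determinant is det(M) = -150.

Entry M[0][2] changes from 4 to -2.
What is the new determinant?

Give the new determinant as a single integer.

det is linear in row 0: changing M[0][2] by delta changes det by delta * cofactor(0,2).
Cofactor C_02 = (-1)^(0+2) * minor(0,2) = -42
Entry delta = -2 - 4 = -6
Det delta = -6 * -42 = 252
New det = -150 + 252 = 102

Answer: 102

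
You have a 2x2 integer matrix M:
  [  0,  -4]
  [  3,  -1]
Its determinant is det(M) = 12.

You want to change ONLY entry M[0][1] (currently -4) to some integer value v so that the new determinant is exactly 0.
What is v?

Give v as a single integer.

det is linear in entry M[0][1]: det = old_det + (v - -4) * C_01
Cofactor C_01 = -3
Want det = 0: 12 + (v - -4) * -3 = 0
  (v - -4) = -12 / -3 = 4
  v = -4 + (4) = 0

Answer: 0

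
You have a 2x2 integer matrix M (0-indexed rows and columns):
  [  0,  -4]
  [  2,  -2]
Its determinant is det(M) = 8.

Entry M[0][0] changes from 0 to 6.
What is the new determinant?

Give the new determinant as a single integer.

det is linear in row 0: changing M[0][0] by delta changes det by delta * cofactor(0,0).
Cofactor C_00 = (-1)^(0+0) * minor(0,0) = -2
Entry delta = 6 - 0 = 6
Det delta = 6 * -2 = -12
New det = 8 + -12 = -4

Answer: -4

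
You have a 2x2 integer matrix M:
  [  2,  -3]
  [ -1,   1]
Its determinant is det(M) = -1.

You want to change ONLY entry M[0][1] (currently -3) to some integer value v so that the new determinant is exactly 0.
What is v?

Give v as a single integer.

det is linear in entry M[0][1]: det = old_det + (v - -3) * C_01
Cofactor C_01 = 1
Want det = 0: -1 + (v - -3) * 1 = 0
  (v - -3) = 1 / 1 = 1
  v = -3 + (1) = -2

Answer: -2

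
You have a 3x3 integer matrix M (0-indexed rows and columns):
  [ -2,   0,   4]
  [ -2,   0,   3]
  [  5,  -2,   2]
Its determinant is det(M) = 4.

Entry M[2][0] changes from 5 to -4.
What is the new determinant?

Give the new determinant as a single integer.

Answer: 4

Derivation:
det is linear in row 2: changing M[2][0] by delta changes det by delta * cofactor(2,0).
Cofactor C_20 = (-1)^(2+0) * minor(2,0) = 0
Entry delta = -4 - 5 = -9
Det delta = -9 * 0 = 0
New det = 4 + 0 = 4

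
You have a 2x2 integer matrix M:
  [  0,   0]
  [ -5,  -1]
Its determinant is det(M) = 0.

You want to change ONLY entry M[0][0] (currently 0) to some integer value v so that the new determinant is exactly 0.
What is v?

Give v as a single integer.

det is linear in entry M[0][0]: det = old_det + (v - 0) * C_00
Cofactor C_00 = -1
Want det = 0: 0 + (v - 0) * -1 = 0
  (v - 0) = 0 / -1 = 0
  v = 0 + (0) = 0

Answer: 0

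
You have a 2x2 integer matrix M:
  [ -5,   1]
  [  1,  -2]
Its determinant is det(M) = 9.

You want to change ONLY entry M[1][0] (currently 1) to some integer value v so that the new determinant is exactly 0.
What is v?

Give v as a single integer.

det is linear in entry M[1][0]: det = old_det + (v - 1) * C_10
Cofactor C_10 = -1
Want det = 0: 9 + (v - 1) * -1 = 0
  (v - 1) = -9 / -1 = 9
  v = 1 + (9) = 10

Answer: 10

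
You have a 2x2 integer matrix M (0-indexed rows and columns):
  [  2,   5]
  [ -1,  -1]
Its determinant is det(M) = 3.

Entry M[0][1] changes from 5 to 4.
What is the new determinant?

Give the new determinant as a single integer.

Answer: 2

Derivation:
det is linear in row 0: changing M[0][1] by delta changes det by delta * cofactor(0,1).
Cofactor C_01 = (-1)^(0+1) * minor(0,1) = 1
Entry delta = 4 - 5 = -1
Det delta = -1 * 1 = -1
New det = 3 + -1 = 2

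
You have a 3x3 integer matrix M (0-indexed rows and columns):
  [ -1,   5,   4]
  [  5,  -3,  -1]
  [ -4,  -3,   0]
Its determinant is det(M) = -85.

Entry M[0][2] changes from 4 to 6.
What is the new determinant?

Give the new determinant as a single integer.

det is linear in row 0: changing M[0][2] by delta changes det by delta * cofactor(0,2).
Cofactor C_02 = (-1)^(0+2) * minor(0,2) = -27
Entry delta = 6 - 4 = 2
Det delta = 2 * -27 = -54
New det = -85 + -54 = -139

Answer: -139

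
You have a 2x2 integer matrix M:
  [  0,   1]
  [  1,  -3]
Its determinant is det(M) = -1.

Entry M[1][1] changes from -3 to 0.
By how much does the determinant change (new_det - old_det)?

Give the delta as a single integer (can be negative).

Answer: 0

Derivation:
Cofactor C_11 = 0
Entry delta = 0 - -3 = 3
Det delta = entry_delta * cofactor = 3 * 0 = 0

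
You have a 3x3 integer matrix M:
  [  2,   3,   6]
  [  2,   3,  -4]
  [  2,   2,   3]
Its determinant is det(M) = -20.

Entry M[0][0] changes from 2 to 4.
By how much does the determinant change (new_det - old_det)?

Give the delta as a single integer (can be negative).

Answer: 34

Derivation:
Cofactor C_00 = 17
Entry delta = 4 - 2 = 2
Det delta = entry_delta * cofactor = 2 * 17 = 34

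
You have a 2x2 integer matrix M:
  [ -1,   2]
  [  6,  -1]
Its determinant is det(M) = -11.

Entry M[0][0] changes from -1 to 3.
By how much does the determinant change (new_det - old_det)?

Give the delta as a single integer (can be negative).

Cofactor C_00 = -1
Entry delta = 3 - -1 = 4
Det delta = entry_delta * cofactor = 4 * -1 = -4

Answer: -4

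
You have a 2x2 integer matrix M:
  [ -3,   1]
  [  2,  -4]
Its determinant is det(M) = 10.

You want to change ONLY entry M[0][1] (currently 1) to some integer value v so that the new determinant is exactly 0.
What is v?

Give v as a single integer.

Answer: 6

Derivation:
det is linear in entry M[0][1]: det = old_det + (v - 1) * C_01
Cofactor C_01 = -2
Want det = 0: 10 + (v - 1) * -2 = 0
  (v - 1) = -10 / -2 = 5
  v = 1 + (5) = 6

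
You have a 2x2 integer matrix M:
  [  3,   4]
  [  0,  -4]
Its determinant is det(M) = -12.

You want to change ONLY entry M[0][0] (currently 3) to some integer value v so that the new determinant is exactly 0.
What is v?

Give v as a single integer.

Answer: 0

Derivation:
det is linear in entry M[0][0]: det = old_det + (v - 3) * C_00
Cofactor C_00 = -4
Want det = 0: -12 + (v - 3) * -4 = 0
  (v - 3) = 12 / -4 = -3
  v = 3 + (-3) = 0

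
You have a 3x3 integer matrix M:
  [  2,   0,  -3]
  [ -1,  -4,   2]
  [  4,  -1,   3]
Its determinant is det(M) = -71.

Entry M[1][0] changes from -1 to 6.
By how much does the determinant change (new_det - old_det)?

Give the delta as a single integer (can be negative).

Cofactor C_10 = 3
Entry delta = 6 - -1 = 7
Det delta = entry_delta * cofactor = 7 * 3 = 21

Answer: 21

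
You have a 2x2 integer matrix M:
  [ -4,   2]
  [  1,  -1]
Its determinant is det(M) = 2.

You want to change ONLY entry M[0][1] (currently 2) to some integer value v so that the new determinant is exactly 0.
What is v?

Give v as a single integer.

Answer: 4

Derivation:
det is linear in entry M[0][1]: det = old_det + (v - 2) * C_01
Cofactor C_01 = -1
Want det = 0: 2 + (v - 2) * -1 = 0
  (v - 2) = -2 / -1 = 2
  v = 2 + (2) = 4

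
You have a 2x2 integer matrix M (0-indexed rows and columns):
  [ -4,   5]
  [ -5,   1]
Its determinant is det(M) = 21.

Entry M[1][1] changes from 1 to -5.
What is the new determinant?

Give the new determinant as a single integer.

det is linear in row 1: changing M[1][1] by delta changes det by delta * cofactor(1,1).
Cofactor C_11 = (-1)^(1+1) * minor(1,1) = -4
Entry delta = -5 - 1 = -6
Det delta = -6 * -4 = 24
New det = 21 + 24 = 45

Answer: 45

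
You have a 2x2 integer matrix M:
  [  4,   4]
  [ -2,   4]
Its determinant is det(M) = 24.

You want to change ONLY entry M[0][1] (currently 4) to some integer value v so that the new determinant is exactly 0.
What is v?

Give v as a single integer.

det is linear in entry M[0][1]: det = old_det + (v - 4) * C_01
Cofactor C_01 = 2
Want det = 0: 24 + (v - 4) * 2 = 0
  (v - 4) = -24 / 2 = -12
  v = 4 + (-12) = -8

Answer: -8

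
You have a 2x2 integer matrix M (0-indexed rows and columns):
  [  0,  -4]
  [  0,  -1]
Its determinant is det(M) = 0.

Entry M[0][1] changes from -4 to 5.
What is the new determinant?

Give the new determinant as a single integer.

det is linear in row 0: changing M[0][1] by delta changes det by delta * cofactor(0,1).
Cofactor C_01 = (-1)^(0+1) * minor(0,1) = 0
Entry delta = 5 - -4 = 9
Det delta = 9 * 0 = 0
New det = 0 + 0 = 0

Answer: 0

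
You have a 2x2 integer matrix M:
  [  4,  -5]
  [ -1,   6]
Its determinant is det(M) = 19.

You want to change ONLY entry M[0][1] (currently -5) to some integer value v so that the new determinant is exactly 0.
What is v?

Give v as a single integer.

det is linear in entry M[0][1]: det = old_det + (v - -5) * C_01
Cofactor C_01 = 1
Want det = 0: 19 + (v - -5) * 1 = 0
  (v - -5) = -19 / 1 = -19
  v = -5 + (-19) = -24

Answer: -24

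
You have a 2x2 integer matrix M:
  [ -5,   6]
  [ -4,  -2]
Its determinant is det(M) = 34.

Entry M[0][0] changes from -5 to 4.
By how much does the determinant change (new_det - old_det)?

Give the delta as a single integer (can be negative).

Answer: -18

Derivation:
Cofactor C_00 = -2
Entry delta = 4 - -5 = 9
Det delta = entry_delta * cofactor = 9 * -2 = -18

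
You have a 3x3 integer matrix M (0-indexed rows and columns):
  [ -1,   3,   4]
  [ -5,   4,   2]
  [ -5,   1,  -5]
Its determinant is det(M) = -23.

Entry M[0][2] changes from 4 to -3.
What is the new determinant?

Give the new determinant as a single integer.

Answer: -128

Derivation:
det is linear in row 0: changing M[0][2] by delta changes det by delta * cofactor(0,2).
Cofactor C_02 = (-1)^(0+2) * minor(0,2) = 15
Entry delta = -3 - 4 = -7
Det delta = -7 * 15 = -105
New det = -23 + -105 = -128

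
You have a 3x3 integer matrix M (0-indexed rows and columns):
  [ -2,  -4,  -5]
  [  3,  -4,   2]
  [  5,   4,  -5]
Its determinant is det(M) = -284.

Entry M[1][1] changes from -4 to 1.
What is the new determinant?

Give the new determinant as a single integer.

det is linear in row 1: changing M[1][1] by delta changes det by delta * cofactor(1,1).
Cofactor C_11 = (-1)^(1+1) * minor(1,1) = 35
Entry delta = 1 - -4 = 5
Det delta = 5 * 35 = 175
New det = -284 + 175 = -109

Answer: -109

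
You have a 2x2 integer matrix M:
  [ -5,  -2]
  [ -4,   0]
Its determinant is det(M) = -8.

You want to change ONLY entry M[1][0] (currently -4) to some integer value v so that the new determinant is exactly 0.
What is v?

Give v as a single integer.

Answer: 0

Derivation:
det is linear in entry M[1][0]: det = old_det + (v - -4) * C_10
Cofactor C_10 = 2
Want det = 0: -8 + (v - -4) * 2 = 0
  (v - -4) = 8 / 2 = 4
  v = -4 + (4) = 0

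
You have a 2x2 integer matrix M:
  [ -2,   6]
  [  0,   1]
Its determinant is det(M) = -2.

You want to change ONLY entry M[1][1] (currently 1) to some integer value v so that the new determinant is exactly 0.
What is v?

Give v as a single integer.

Answer: 0

Derivation:
det is linear in entry M[1][1]: det = old_det + (v - 1) * C_11
Cofactor C_11 = -2
Want det = 0: -2 + (v - 1) * -2 = 0
  (v - 1) = 2 / -2 = -1
  v = 1 + (-1) = 0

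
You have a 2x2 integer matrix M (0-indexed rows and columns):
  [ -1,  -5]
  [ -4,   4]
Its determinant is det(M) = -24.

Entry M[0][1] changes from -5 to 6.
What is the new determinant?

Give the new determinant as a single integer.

Answer: 20

Derivation:
det is linear in row 0: changing M[0][1] by delta changes det by delta * cofactor(0,1).
Cofactor C_01 = (-1)^(0+1) * minor(0,1) = 4
Entry delta = 6 - -5 = 11
Det delta = 11 * 4 = 44
New det = -24 + 44 = 20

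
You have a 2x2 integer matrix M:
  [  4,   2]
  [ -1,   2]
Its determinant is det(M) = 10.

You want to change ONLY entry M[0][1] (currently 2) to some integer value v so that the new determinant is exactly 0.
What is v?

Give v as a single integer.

det is linear in entry M[0][1]: det = old_det + (v - 2) * C_01
Cofactor C_01 = 1
Want det = 0: 10 + (v - 2) * 1 = 0
  (v - 2) = -10 / 1 = -10
  v = 2 + (-10) = -8

Answer: -8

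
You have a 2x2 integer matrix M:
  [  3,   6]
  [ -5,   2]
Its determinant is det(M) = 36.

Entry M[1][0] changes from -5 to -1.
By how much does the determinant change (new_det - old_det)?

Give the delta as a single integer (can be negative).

Cofactor C_10 = -6
Entry delta = -1 - -5 = 4
Det delta = entry_delta * cofactor = 4 * -6 = -24

Answer: -24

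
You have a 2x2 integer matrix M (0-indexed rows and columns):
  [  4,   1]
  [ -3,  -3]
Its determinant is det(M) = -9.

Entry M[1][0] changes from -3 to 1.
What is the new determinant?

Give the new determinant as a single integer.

Answer: -13

Derivation:
det is linear in row 1: changing M[1][0] by delta changes det by delta * cofactor(1,0).
Cofactor C_10 = (-1)^(1+0) * minor(1,0) = -1
Entry delta = 1 - -3 = 4
Det delta = 4 * -1 = -4
New det = -9 + -4 = -13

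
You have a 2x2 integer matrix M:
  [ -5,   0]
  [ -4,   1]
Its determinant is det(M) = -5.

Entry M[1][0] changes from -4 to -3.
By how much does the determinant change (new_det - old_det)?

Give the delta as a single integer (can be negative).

Answer: 0

Derivation:
Cofactor C_10 = 0
Entry delta = -3 - -4 = 1
Det delta = entry_delta * cofactor = 1 * 0 = 0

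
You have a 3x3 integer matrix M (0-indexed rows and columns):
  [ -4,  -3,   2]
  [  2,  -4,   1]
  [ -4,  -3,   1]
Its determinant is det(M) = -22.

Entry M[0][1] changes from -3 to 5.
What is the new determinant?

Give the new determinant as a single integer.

det is linear in row 0: changing M[0][1] by delta changes det by delta * cofactor(0,1).
Cofactor C_01 = (-1)^(0+1) * minor(0,1) = -6
Entry delta = 5 - -3 = 8
Det delta = 8 * -6 = -48
New det = -22 + -48 = -70

Answer: -70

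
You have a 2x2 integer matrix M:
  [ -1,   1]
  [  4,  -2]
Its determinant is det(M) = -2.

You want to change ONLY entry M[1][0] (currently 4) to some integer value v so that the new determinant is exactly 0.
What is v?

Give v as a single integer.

det is linear in entry M[1][0]: det = old_det + (v - 4) * C_10
Cofactor C_10 = -1
Want det = 0: -2 + (v - 4) * -1 = 0
  (v - 4) = 2 / -1 = -2
  v = 4 + (-2) = 2

Answer: 2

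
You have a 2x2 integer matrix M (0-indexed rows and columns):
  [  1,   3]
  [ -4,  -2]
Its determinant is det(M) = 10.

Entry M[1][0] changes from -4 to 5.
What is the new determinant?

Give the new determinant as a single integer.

det is linear in row 1: changing M[1][0] by delta changes det by delta * cofactor(1,0).
Cofactor C_10 = (-1)^(1+0) * minor(1,0) = -3
Entry delta = 5 - -4 = 9
Det delta = 9 * -3 = -27
New det = 10 + -27 = -17

Answer: -17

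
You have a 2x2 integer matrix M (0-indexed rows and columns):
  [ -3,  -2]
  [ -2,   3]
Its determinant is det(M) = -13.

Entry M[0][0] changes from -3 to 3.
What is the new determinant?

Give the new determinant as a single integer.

Answer: 5

Derivation:
det is linear in row 0: changing M[0][0] by delta changes det by delta * cofactor(0,0).
Cofactor C_00 = (-1)^(0+0) * minor(0,0) = 3
Entry delta = 3 - -3 = 6
Det delta = 6 * 3 = 18
New det = -13 + 18 = 5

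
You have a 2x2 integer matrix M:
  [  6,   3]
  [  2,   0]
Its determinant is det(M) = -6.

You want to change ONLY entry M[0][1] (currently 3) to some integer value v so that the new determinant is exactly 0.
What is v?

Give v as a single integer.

Answer: 0

Derivation:
det is linear in entry M[0][1]: det = old_det + (v - 3) * C_01
Cofactor C_01 = -2
Want det = 0: -6 + (v - 3) * -2 = 0
  (v - 3) = 6 / -2 = -3
  v = 3 + (-3) = 0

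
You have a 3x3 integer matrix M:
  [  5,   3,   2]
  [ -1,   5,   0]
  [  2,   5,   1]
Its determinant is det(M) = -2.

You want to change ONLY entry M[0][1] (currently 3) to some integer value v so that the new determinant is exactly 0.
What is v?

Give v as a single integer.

Answer: 5

Derivation:
det is linear in entry M[0][1]: det = old_det + (v - 3) * C_01
Cofactor C_01 = 1
Want det = 0: -2 + (v - 3) * 1 = 0
  (v - 3) = 2 / 1 = 2
  v = 3 + (2) = 5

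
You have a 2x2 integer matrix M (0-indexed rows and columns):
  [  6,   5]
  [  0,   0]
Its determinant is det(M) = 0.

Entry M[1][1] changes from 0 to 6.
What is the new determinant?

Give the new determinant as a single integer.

det is linear in row 1: changing M[1][1] by delta changes det by delta * cofactor(1,1).
Cofactor C_11 = (-1)^(1+1) * minor(1,1) = 6
Entry delta = 6 - 0 = 6
Det delta = 6 * 6 = 36
New det = 0 + 36 = 36

Answer: 36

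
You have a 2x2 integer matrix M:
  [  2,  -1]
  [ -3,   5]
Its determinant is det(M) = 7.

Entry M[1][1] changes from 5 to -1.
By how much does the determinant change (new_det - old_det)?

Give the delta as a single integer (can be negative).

Answer: -12

Derivation:
Cofactor C_11 = 2
Entry delta = -1 - 5 = -6
Det delta = entry_delta * cofactor = -6 * 2 = -12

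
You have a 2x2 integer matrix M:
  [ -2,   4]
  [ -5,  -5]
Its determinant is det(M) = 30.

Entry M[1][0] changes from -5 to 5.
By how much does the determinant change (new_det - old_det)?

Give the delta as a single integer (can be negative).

Answer: -40

Derivation:
Cofactor C_10 = -4
Entry delta = 5 - -5 = 10
Det delta = entry_delta * cofactor = 10 * -4 = -40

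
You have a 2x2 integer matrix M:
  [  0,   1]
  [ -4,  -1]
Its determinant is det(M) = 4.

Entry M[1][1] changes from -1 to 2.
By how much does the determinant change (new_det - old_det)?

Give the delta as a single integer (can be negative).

Answer: 0

Derivation:
Cofactor C_11 = 0
Entry delta = 2 - -1 = 3
Det delta = entry_delta * cofactor = 3 * 0 = 0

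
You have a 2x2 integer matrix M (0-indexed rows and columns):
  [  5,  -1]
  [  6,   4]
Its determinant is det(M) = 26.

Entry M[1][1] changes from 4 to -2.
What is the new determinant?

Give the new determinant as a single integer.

det is linear in row 1: changing M[1][1] by delta changes det by delta * cofactor(1,1).
Cofactor C_11 = (-1)^(1+1) * minor(1,1) = 5
Entry delta = -2 - 4 = -6
Det delta = -6 * 5 = -30
New det = 26 + -30 = -4

Answer: -4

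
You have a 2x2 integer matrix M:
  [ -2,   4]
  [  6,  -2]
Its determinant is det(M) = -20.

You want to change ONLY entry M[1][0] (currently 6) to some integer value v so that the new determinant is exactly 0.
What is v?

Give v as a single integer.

det is linear in entry M[1][0]: det = old_det + (v - 6) * C_10
Cofactor C_10 = -4
Want det = 0: -20 + (v - 6) * -4 = 0
  (v - 6) = 20 / -4 = -5
  v = 6 + (-5) = 1

Answer: 1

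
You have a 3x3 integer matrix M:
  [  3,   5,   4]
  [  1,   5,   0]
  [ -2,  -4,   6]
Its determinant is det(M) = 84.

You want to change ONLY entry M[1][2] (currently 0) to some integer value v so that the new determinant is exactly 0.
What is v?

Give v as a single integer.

Answer: -42

Derivation:
det is linear in entry M[1][2]: det = old_det + (v - 0) * C_12
Cofactor C_12 = 2
Want det = 0: 84 + (v - 0) * 2 = 0
  (v - 0) = -84 / 2 = -42
  v = 0 + (-42) = -42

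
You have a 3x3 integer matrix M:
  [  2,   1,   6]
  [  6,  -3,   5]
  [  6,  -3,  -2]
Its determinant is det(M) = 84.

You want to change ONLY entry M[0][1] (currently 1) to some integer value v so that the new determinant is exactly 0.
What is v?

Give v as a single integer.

Answer: -1

Derivation:
det is linear in entry M[0][1]: det = old_det + (v - 1) * C_01
Cofactor C_01 = 42
Want det = 0: 84 + (v - 1) * 42 = 0
  (v - 1) = -84 / 42 = -2
  v = 1 + (-2) = -1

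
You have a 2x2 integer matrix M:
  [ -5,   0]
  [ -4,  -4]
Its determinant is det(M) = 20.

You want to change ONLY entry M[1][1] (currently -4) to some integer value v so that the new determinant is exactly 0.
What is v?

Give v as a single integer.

Answer: 0

Derivation:
det is linear in entry M[1][1]: det = old_det + (v - -4) * C_11
Cofactor C_11 = -5
Want det = 0: 20 + (v - -4) * -5 = 0
  (v - -4) = -20 / -5 = 4
  v = -4 + (4) = 0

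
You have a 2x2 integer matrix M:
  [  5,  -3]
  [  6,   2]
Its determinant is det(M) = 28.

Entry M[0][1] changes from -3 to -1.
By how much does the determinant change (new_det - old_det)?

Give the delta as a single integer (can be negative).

Answer: -12

Derivation:
Cofactor C_01 = -6
Entry delta = -1 - -3 = 2
Det delta = entry_delta * cofactor = 2 * -6 = -12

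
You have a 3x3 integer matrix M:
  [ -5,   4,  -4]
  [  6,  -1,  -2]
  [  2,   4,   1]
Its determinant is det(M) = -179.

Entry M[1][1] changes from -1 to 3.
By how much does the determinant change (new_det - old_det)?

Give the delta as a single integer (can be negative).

Cofactor C_11 = 3
Entry delta = 3 - -1 = 4
Det delta = entry_delta * cofactor = 4 * 3 = 12

Answer: 12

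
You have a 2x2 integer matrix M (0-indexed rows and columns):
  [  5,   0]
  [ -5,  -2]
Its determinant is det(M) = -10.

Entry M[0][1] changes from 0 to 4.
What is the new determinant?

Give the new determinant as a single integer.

Answer: 10

Derivation:
det is linear in row 0: changing M[0][1] by delta changes det by delta * cofactor(0,1).
Cofactor C_01 = (-1)^(0+1) * minor(0,1) = 5
Entry delta = 4 - 0 = 4
Det delta = 4 * 5 = 20
New det = -10 + 20 = 10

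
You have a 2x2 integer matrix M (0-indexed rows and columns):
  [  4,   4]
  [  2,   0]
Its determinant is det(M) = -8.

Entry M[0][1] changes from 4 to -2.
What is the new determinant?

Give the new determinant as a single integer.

Answer: 4

Derivation:
det is linear in row 0: changing M[0][1] by delta changes det by delta * cofactor(0,1).
Cofactor C_01 = (-1)^(0+1) * minor(0,1) = -2
Entry delta = -2 - 4 = -6
Det delta = -6 * -2 = 12
New det = -8 + 12 = 4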